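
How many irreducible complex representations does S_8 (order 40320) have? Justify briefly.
22

Why: The number of irreducible complex representations of a finite group equals its number of conjugacy classes. Conjugacy classes in S_8 correspond to cycle types, i.e. partitions of 8; there are p(8) = 22 of them, so S_8 (order 40320) has exactly 22 irreducible complex representations.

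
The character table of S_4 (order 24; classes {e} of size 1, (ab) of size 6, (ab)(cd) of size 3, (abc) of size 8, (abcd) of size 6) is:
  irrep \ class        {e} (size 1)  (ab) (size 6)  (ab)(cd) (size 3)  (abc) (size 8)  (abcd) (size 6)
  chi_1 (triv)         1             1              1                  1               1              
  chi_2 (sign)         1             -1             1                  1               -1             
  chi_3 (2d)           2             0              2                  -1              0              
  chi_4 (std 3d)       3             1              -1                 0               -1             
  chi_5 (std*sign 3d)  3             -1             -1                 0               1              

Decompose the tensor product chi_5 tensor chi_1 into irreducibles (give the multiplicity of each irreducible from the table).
chi_5 tensor chi_1 = chi_5 (all other irreducibles have multiplicity 0).

Details: The character of a tensor product is the pointwise product (chi_5 * chi_1)(C) = chi_5(C) * chi_1(C):
  {e}: (3)*(1), (ab): (-1)*(1), (ab)(cd): (-1)*(1), (abc): (0)*(1), (abcd): (1)*(1)
so (chi_5 * chi_1) takes values
  {e} -> 3, (ab) -> -1, (ab)(cd) -> -1, (abc) -> 0, (abcd) -> 1.
Now take the inner product of this character with each irreducible chi from the table, <chi_5*chi_1, chi> = (1/24) sum_C |C| (chi_5*chi_1)(C) conj(chi(C)):
  <chi_5*chi_1, chi_1> = (1/24)[1*(3)*conj(1) + 6*(-1)*conj(1) + 3*(-1)*conj(1) + 8*(0)*conj(1) + 6*(1)*conj(1)]
      = (1/24)[(3) + (-6) + (-3) + (0) + (6)] = 0/24 = 0
  <chi_5*chi_1, chi_2> = (1/24)[1*(3)*conj(1) + 6*(-1)*conj(-1) + 3*(-1)*conj(1) + 8*(0)*conj(1) + 6*(1)*conj(-1)]
      = (1/24)[(3) + (6) + (-3) + (0) + (-6)] = 0/24 = 0
  <chi_5*chi_1, chi_3> = (1/24)[1*(3)*conj(2) + 6*(-1)*conj(0) + 3*(-1)*conj(2) + 8*(0)*conj(-1) + 6*(1)*conj(0)]
      = (1/24)[(6) + (0) + (-6) + (0) + (0)] = 0/24 = 0
  <chi_5*chi_1, chi_4> = (1/24)[1*(3)*conj(3) + 6*(-1)*conj(1) + 3*(-1)*conj(-1) + 8*(0)*conj(0) + 6*(1)*conj(-1)]
      = (1/24)[(9) + (-6) + (3) + (0) + (-6)] = 0/24 = 0
  <chi_5*chi_1, chi_5> = (1/24)[1*(3)*conj(3) + 6*(-1)*conj(-1) + 3*(-1)*conj(-1) + 8*(0)*conj(0) + 6*(1)*conj(1)]
      = (1/24)[(9) + (6) + (3) + (0) + (6)] = 24/24 = 1
Hence the multiplicities are chi_5: 1. Dimension check: dim(chi_5)*dim(chi_1) = 3*1 = 3 and sum (mult * dim) = 1*3 = 3.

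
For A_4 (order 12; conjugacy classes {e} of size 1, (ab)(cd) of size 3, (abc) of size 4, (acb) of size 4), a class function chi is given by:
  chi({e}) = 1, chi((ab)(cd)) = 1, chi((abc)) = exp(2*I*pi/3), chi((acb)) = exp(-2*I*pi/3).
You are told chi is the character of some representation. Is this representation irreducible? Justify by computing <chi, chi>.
Irreducible: <chi, chi> = 1.

Proof sketch: <chi, chi> = (1/|G|) sum_C |C| * |chi(C)|^2 = (1/12)[1*|1|^2 + 3*|1|^2 + 4*|exp(2*I*pi/3)|^2 + 4*|exp(-2*I*pi/3)|^2]
  = (1/12)[(1) + (3) + (4) + (4)] = 12/12 = 1.
(Exp terms are combined using exp(i*s)*conj(exp(i*t)) = exp(i*(s-t)), and sums of them are collapsed using the identity that for every m > 1 the m distinct m-th roots of unity sum to 0, e.g. 1 + exp(2*I*pi/3) + exp(-2*I*pi/3) = 0.)
A character is irreducible iff <chi, chi> = 1, so this representation is irreducible.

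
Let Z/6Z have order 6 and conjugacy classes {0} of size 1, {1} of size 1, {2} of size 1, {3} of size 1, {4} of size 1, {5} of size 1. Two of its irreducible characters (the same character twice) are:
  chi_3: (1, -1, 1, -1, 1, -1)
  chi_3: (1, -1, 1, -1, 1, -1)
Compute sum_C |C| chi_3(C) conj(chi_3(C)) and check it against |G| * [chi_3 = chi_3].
Sum = 6 = |G| = 6; so <chi_3, chi_3> = 1 (norm-1 confirms irreducibility).

Compute term by term over conjugacy classes (|C| * chi_3(C) * conj(chi_3(C))):
  1*(1)*conj(1) + 1*(-1)*conj(-1) + 1*(1)*conj(1) + 1*(-1)*conj(-1) + 1*(1)*conj(1) + 1*(-1)*conj(-1)
  = (1) + (1) + (1) + (1) + (1) + (1)
  = 6.
(Exp terms are combined using exp(i*s)*conj(exp(i*t)) = exp(i*(s-t)), and sums of them are collapsed using the identity that for every m > 1 the m distinct m-th roots of unity sum to 0, e.g. 1 + exp(2*I*pi/3) + exp(-2*I*pi/3) = 0.)
Dividing by |G| = 6 gives 6/6 = 1, matching the row-orthogonality relation <chi_3, chi_3> = [chi_3 = chi_3].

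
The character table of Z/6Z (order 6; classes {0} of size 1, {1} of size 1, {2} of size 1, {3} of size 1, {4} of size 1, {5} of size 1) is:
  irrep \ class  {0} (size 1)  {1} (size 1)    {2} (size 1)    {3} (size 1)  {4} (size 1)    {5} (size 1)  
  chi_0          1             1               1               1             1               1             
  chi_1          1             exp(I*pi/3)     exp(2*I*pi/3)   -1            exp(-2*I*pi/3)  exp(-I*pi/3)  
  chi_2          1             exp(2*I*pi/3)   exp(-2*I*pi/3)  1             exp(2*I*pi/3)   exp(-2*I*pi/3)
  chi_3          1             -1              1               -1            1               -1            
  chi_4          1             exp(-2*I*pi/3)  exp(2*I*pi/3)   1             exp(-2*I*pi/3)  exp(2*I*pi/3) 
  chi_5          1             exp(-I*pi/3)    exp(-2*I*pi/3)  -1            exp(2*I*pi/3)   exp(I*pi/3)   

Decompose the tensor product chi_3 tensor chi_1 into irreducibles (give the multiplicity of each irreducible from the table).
chi_3 tensor chi_1 = chi_4 (all other irreducibles have multiplicity 0).

Argument: The character of a tensor product is the pointwise product (chi_3 * chi_1)(C) = chi_3(C) * chi_1(C):
  {0}: (1)*(1), {1}: (-1)*(exp(I*pi/3)), {2}: (1)*(exp(2*I*pi/3)), {3}: (-1)*(-1), {4}: (1)*(exp(-2*I*pi/3)), {5}: (-1)*(exp(-I*pi/3))
so (chi_3 * chi_1) takes values
  {0} -> 1, {1} -> -exp(I*pi/3), {2} -> exp(2*I*pi/3), {3} -> 1, {4} -> exp(-2*I*pi/3), {5} -> -exp(-I*pi/3).
Now take the inner product of this character with each irreducible chi from the table, <chi_3*chi_1, chi> = (1/6) sum_C |C| (chi_3*chi_1)(C) conj(chi(C)):
  <chi_3*chi_1, chi_0> = (1/6)[1*(1)*conj(1) + 1*(-exp(I*pi/3))*conj(1) + 1*(exp(2*I*pi/3))*conj(1) + 1*(1)*conj(1) + 1*(exp(-2*I*pi/3))*conj(1) + 1*(-exp(-I*pi/3))*conj(1)]
      = (1/6)[(1) + (-exp(I*pi/3)) + (exp(2*I*pi/3)) + (1) + (exp(-2*I*pi/3)) + (-exp(-I*pi/3))] = 0/6 = 0
  <chi_3*chi_1, chi_1> = (1/6)[1*(1)*conj(1) + 1*(-exp(I*pi/3))*conj(exp(I*pi/3)) + 1*(exp(2*I*pi/3))*conj(exp(2*I*pi/3)) + 1*(1)*conj(-1) + 1*(exp(-2*I*pi/3))*conj(exp(-2*I*pi/3)) + 1*(-exp(-I*pi/3))*conj(exp(-I*pi/3))]
      = (1/6)[(1) + (-1) + (1) + (-1) + (1) + (-1)] = 0/6 = 0
  <chi_3*chi_1, chi_2> = (1/6)[1*(1)*conj(1) + 1*(-exp(I*pi/3))*conj(exp(2*I*pi/3)) + 1*(exp(2*I*pi/3))*conj(exp(-2*I*pi/3)) + 1*(1)*conj(1) + 1*(exp(-2*I*pi/3))*conj(exp(2*I*pi/3)) + 1*(-exp(-I*pi/3))*conj(exp(-2*I*pi/3))]
      = (1/6)[(1) + (-exp(-I*pi/3)) + (exp(-2*I*pi/3)) + (1) + (exp(2*I*pi/3)) + (-exp(I*pi/3))] = 0/6 = 0
  <chi_3*chi_1, chi_3> = (1/6)[1*(1)*conj(1) + 1*(-exp(I*pi/3))*conj(-1) + 1*(exp(2*I*pi/3))*conj(1) + 1*(1)*conj(-1) + 1*(exp(-2*I*pi/3))*conj(1) + 1*(-exp(-I*pi/3))*conj(-1)]
      = (1/6)[(1) + (exp(I*pi/3)) + (exp(2*I*pi/3)) + (-1) + (exp(-2*I*pi/3)) + (exp(-I*pi/3))] = 0/6 = 0
  <chi_3*chi_1, chi_4> = (1/6)[1*(1)*conj(1) + 1*(-exp(I*pi/3))*conj(exp(-2*I*pi/3)) + 1*(exp(2*I*pi/3))*conj(exp(2*I*pi/3)) + 1*(1)*conj(1) + 1*(exp(-2*I*pi/3))*conj(exp(-2*I*pi/3)) + 1*(-exp(-I*pi/3))*conj(exp(2*I*pi/3))]
      = (1/6)[(1) + (1) + (1) + (1) + (1) + (1)] = 6/6 = 1
  <chi_3*chi_1, chi_5> = (1/6)[1*(1)*conj(1) + 1*(-exp(I*pi/3))*conj(exp(-I*pi/3)) + 1*(exp(2*I*pi/3))*conj(exp(-2*I*pi/3)) + 1*(1)*conj(-1) + 1*(exp(-2*I*pi/3))*conj(exp(2*I*pi/3)) + 1*(-exp(-I*pi/3))*conj(exp(I*pi/3))]
      = (1/6)[(1) + (-exp(2*I*pi/3)) + (exp(-2*I*pi/3)) + (-1) + (exp(2*I*pi/3)) + (-exp(-2*I*pi/3))] = 0/6 = 0
(Exp terms are combined using exp(i*s)*conj(exp(i*t)) = exp(i*(s-t)), and sums of them are collapsed using the identity that for every m > 1 the m distinct m-th roots of unity sum to 0, e.g. 1 + exp(2*I*pi/3) + exp(-2*I*pi/3) = 0.)
Hence the multiplicities are chi_4: 1. Dimension check: dim(chi_3)*dim(chi_1) = 1*1 = 1 and sum (mult * dim) = 1*1 = 1.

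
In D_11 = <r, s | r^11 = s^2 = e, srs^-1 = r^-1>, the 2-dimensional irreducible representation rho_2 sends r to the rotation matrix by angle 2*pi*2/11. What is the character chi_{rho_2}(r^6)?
chi_{rho_2}(r^6) = 2*cos(2*pi*2*6/11) = 2*cos(24*pi/11)

Justification: rho_2(r^6) is rotation by angle 2*pi*2*6/11, whose trace is 2*cos(2*pi*2*6/11) = 2*cos(24*pi/11).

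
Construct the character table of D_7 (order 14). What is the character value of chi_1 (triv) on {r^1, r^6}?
Conjugacy classes: {e} of size 1, {r^1, r^6} of size 2, {r^2, r^5} of size 2, {r^3, r^4} of size 2, {s, sr, ..., sr^6} of size 7.
Character table:
  irrep \ class              {e} (size 1)  {r^1, r^6} (size 2)  {r^2, r^5} (size 2)  {r^3, r^4} (size 2)  {s, sr, ..., sr^6} (size 7)
  chi_1 (triv)               1             1                    1                    1                    1                          
  chi_2 (sign: r->1, s->-1)  1             1                    1                    1                    -1                         
  chi_3 (2d, j=1)            2             2*cos(2*pi/7)        -2*cos(3*pi/7)       -2*cos(pi/7)         0                          
  chi_4 (2d, j=2)            2             -2*cos(3*pi/7)       -2*cos(pi/7)         2*cos(2*pi/7)        0                          
  chi_5 (2d, j=3)            2             -2*cos(pi/7)         2*cos(2*pi/7)        -2*cos(3*pi/7)       0                          

Spot check: chi_1 (triv) on {r^1, r^6} = 1.

Explanation: D_7 has order 2*7 = 14 with 5 conjugacy classes, hence 5 irreducibles. Sum of squared dims 1 + 1 + 4 + 4 + 4 = 14 = |G|. Linear characters come from the abelianisation; the 2-dimensional irreps have character r^k -> 2*cos(2*pi*j*k/7), reflections -> 0.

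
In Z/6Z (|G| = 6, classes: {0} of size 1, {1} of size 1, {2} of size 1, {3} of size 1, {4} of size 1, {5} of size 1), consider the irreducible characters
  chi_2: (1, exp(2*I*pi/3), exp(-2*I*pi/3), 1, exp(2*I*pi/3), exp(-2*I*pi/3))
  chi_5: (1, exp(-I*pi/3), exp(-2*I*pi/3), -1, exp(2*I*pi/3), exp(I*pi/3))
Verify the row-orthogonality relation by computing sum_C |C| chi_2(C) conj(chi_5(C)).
Sum = 0; so <chi_2, chi_5> = 0 (distinct irreducibles are orthogonal).

Working: Compute term by term over conjugacy classes (|C| * chi_2(C) * conj(chi_5(C))):
  1*(1)*conj(1) + 1*(exp(2*I*pi/3))*conj(exp(-I*pi/3)) + 1*(exp(-2*I*pi/3))*conj(exp(-2*I*pi/3)) + 1*(1)*conj(-1) + 1*(exp(2*I*pi/3))*conj(exp(2*I*pi/3)) + 1*(exp(-2*I*pi/3))*conj(exp(I*pi/3))
  = (1) + (-1) + (1) + (-1) + (1) + (-1)
  = 0.
(Exp terms are combined using exp(i*s)*conj(exp(i*t)) = exp(i*(s-t)), and sums of them are collapsed using the identity that for every m > 1 the m distinct m-th roots of unity sum to 0, e.g. 1 + exp(2*I*pi/3) + exp(-2*I*pi/3) = 0.)
Dividing by |G| = 6 gives 0/6 = 0, matching the row-orthogonality relation <chi_2, chi_5> = [chi_2 = chi_5].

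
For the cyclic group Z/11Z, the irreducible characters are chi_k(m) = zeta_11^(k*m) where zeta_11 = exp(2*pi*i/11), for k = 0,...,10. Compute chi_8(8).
chi_8(8) = zeta_11^64 = exp(-4*I*pi/11)

Why: chi_8(8) = zeta_11^(8*8) = zeta_11^64. Since zeta_11^11 = 1, this equals zeta_11^9 = exp(2*pi*i*9/11) = exp(-4*I*pi/11).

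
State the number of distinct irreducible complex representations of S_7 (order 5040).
15

The number of irreducible complex representations of a finite group equals its number of conjugacy classes. Conjugacy classes in S_7 correspond to cycle types, i.e. partitions of 7; there are p(7) = 15 of them, so S_7 (order 5040) has exactly 15 irreducible complex representations.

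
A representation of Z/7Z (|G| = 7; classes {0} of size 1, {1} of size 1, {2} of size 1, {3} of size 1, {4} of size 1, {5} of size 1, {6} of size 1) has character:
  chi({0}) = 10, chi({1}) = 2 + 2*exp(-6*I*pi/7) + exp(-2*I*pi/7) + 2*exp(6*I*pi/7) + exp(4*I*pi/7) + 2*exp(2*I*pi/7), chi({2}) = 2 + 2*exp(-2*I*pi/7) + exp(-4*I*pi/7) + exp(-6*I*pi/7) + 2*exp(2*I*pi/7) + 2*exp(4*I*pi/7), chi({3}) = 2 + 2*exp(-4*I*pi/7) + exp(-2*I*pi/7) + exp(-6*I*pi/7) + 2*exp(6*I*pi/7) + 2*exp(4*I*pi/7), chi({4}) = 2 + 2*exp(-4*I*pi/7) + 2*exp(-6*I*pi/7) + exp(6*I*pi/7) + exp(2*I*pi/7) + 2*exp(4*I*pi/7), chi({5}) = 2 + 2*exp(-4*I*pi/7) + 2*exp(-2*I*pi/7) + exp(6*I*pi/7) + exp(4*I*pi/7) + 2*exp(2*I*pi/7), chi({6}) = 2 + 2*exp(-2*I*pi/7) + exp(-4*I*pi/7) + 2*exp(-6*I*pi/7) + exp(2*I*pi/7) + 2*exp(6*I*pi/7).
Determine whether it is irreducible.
Not irreducible (reducible): <chi, chi> = 18 > 1.

Why: <chi, chi> = (1/|G|) sum_C |C| * |chi(C)|^2 = (1/7)[1*|10|^2 + 1*|2 + 2*exp(-6*I*pi/7) + exp(-2*I*pi/7) + 2*exp(6*I*pi/7) + exp(4*I*pi/7) + 2*exp(2*I*pi/7)|^2 + 1*|2 + 2*exp(-2*I*pi/7) + exp(-4*I*pi/7) + exp(-6*I*pi/7) + 2*exp(2*I*pi/7) + 2*exp(4*I*pi/7)|^2 + 1*|2 + 2*exp(-4*I*pi/7) + exp(-2*I*pi/7) + exp(-6*I*pi/7) + 2*exp(6*I*pi/7) + 2*exp(4*I*pi/7)|^2 + 1*|2 + 2*exp(-4*I*pi/7) + 2*exp(-6*I*pi/7) + exp(6*I*pi/7) + exp(2*I*pi/7) + 2*exp(4*I*pi/7)|^2 + 1*|2 + 2*exp(-4*I*pi/7) + 2*exp(-2*I*pi/7) + exp(6*I*pi/7) + exp(4*I*pi/7) + 2*exp(2*I*pi/7)|^2 + 1*|2 + 2*exp(-2*I*pi/7) + exp(-4*I*pi/7) + 2*exp(-6*I*pi/7) + exp(2*I*pi/7) + 2*exp(6*I*pi/7)|^2]
  = (1/7)[(100) + (18 + 12*exp(-4*I*pi/7) + 14*exp(-2*I*pi/7) + 15*exp(-6*I*pi/7) + 15*exp(6*I*pi/7) + 14*exp(2*I*pi/7) + 12*exp(4*I*pi/7)) + (18 + 14*exp(-4*I*pi/7) + 15*exp(-2*I*pi/7) + 12*exp(-6*I*pi/7) + 12*exp(6*I*pi/7) + 15*exp(2*I*pi/7) + 14*exp(4*I*pi/7)) + (18 + 15*exp(-4*I*pi/7) + 12*exp(-2*I*pi/7) + 14*exp(-6*I*pi/7) + 14*exp(6*I*pi/7) + 12*exp(2*I*pi/7) + 15*exp(4*I*pi/7)) + (18 + 15*exp(-4*I*pi/7) + 12*exp(-2*I*pi/7) + 14*exp(-6*I*pi/7) + 14*exp(6*I*pi/7) + 12*exp(2*I*pi/7) + 15*exp(4*I*pi/7)) + (18 + 14*exp(-4*I*pi/7) + 15*exp(-2*I*pi/7) + 12*exp(-6*I*pi/7) + 12*exp(6*I*pi/7) + 15*exp(2*I*pi/7) + 14*exp(4*I*pi/7)) + (18 + 12*exp(-4*I*pi/7) + 14*exp(-2*I*pi/7) + 15*exp(-6*I*pi/7) + 15*exp(6*I*pi/7) + 14*exp(2*I*pi/7) + 12*exp(4*I*pi/7))] = 126/7 = 18.
(Exp terms are combined using exp(i*s)*conj(exp(i*t)) = exp(i*(s-t)), and sums of them are collapsed using the identity that for every m > 1 the m distinct m-th roots of unity sum to 0, e.g. 1 + exp(2*I*pi/3) + exp(-2*I*pi/3) = 0.)
A character is irreducible iff <chi, chi> = 1, so this representation is reducible.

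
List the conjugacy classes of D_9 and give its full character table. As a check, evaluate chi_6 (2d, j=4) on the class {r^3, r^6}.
Conjugacy classes: {e} of size 1, {r^1, r^8} of size 2, {r^2, r^7} of size 2, {r^3, r^6} of size 2, {r^4, r^5} of size 2, {s, sr, ..., sr^8} of size 9.
Character table:
  irrep \ class              {e} (size 1)  {r^1, r^8} (size 2)  {r^2, r^7} (size 2)  {r^3, r^6} (size 2)  {r^4, r^5} (size 2)  {s, sr, ..., sr^8} (size 9)
  chi_1 (triv)               1             1                    1                    1                    1                    1                          
  chi_2 (sign: r->1, s->-1)  1             1                    1                    1                    1                    -1                         
  chi_3 (2d, j=1)            2             2*cos(2*pi/9)        2*cos(4*pi/9)        -1                   -2*cos(pi/9)         0                          
  chi_4 (2d, j=2)            2             2*cos(4*pi/9)        -2*cos(pi/9)         -1                   2*cos(2*pi/9)        0                          
  chi_5 (2d, j=3)            2             -1                   -1                   2                    -1                   0                          
  chi_6 (2d, j=4)            2             -2*cos(pi/9)         2*cos(2*pi/9)        -1                   2*cos(4*pi/9)        0                          

Spot check: chi_6 (2d, j=4) on {r^3, r^6} = -1.

Details: D_9 has order 2*9 = 18 with 6 conjugacy classes, hence 6 irreducibles. Sum of squared dims 1 + 1 + 4 + 4 + 4 + 4 = 18 = |G|. Linear characters come from the abelianisation; the 2-dimensional irreps have character r^k -> 2*cos(2*pi*j*k/9), reflections -> 0.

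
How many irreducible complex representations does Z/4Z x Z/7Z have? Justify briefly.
28

Working: The number of irreducible complex representations of a finite group equals its number of conjugacy classes. Z/4Z x Z/7Z is abelian of order 28, so every element is its own conjugacy class: 28 classes, so Z/4Z x Z/7Z (order 28) has exactly 28 irreducible complex representations.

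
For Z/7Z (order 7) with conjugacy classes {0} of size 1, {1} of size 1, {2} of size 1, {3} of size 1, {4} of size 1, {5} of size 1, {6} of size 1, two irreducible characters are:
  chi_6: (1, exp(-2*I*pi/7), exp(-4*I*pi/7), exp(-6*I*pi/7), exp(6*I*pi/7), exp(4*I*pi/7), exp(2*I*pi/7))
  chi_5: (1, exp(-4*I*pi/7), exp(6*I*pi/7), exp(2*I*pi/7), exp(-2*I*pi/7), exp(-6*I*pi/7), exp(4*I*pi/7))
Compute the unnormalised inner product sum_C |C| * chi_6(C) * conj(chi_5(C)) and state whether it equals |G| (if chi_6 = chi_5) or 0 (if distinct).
Sum = 0; so <chi_6, chi_5> = 0 (distinct irreducibles are orthogonal).

Reasoning: Compute term by term over conjugacy classes (|C| * chi_6(C) * conj(chi_5(C))):
  1*(1)*conj(1) + 1*(exp(-2*I*pi/7))*conj(exp(-4*I*pi/7)) + 1*(exp(-4*I*pi/7))*conj(exp(6*I*pi/7)) + 1*(exp(-6*I*pi/7))*conj(exp(2*I*pi/7)) + 1*(exp(6*I*pi/7))*conj(exp(-2*I*pi/7)) + 1*(exp(4*I*pi/7))*conj(exp(-6*I*pi/7)) + 1*(exp(2*I*pi/7))*conj(exp(4*I*pi/7))
  = (1) + (exp(2*I*pi/7)) + (exp(4*I*pi/7)) + (exp(6*I*pi/7)) + (exp(-6*I*pi/7)) + (exp(-4*I*pi/7)) + (exp(-2*I*pi/7))
  = 0.
(Exp terms are combined using exp(i*s)*conj(exp(i*t)) = exp(i*(s-t)), and sums of them are collapsed using the identity that for every m > 1 the m distinct m-th roots of unity sum to 0, e.g. 1 + exp(2*I*pi/3) + exp(-2*I*pi/3) = 0.)
Dividing by |G| = 7 gives 0/7 = 0, matching the row-orthogonality relation <chi_6, chi_5> = [chi_6 = chi_5].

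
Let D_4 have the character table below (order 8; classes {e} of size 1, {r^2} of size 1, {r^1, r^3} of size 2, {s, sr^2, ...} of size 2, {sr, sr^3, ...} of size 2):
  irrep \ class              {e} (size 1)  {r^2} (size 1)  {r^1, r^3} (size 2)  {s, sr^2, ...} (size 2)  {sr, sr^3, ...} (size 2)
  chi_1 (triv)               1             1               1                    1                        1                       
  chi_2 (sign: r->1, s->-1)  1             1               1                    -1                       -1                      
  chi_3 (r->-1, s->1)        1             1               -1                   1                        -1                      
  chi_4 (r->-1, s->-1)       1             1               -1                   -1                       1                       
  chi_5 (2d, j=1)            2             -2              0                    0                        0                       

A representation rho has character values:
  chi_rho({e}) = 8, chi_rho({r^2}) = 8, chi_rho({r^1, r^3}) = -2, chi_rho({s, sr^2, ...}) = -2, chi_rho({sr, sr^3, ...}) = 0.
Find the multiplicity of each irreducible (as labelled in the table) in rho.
Multiplicities: chi_1: 1, chi_2: 2, chi_3: 2, chi_4: 3, chi_5: 0.

Explanation: Use <chi_rho, chi> = (1/|G|) sum_C |C| * chi_rho(C) * conj(chi(C)) with |G| = 8 for each irreducible chi in the table:
  <chi_rho, chi_1> = (1/8)[1*(8)*conj(1) + 1*(8)*conj(1) + 2*(-2)*conj(1) + 2*(-2)*conj(1) + 2*(0)*conj(1)]
      = (1/8)[(8) + (8) + (-4) + (-4) + (0)] = 8/8 = 1
  <chi_rho, chi_2> = (1/8)[1*(8)*conj(1) + 1*(8)*conj(1) + 2*(-2)*conj(1) + 2*(-2)*conj(-1) + 2*(0)*conj(-1)]
      = (1/8)[(8) + (8) + (-4) + (4) + (0)] = 16/8 = 2
  <chi_rho, chi_3> = (1/8)[1*(8)*conj(1) + 1*(8)*conj(1) + 2*(-2)*conj(-1) + 2*(-2)*conj(1) + 2*(0)*conj(-1)]
      = (1/8)[(8) + (8) + (4) + (-4) + (0)] = 16/8 = 2
  <chi_rho, chi_4> = (1/8)[1*(8)*conj(1) + 1*(8)*conj(1) + 2*(-2)*conj(-1) + 2*(-2)*conj(-1) + 2*(0)*conj(1)]
      = (1/8)[(8) + (8) + (4) + (4) + (0)] = 24/8 = 3
  <chi_rho, chi_5> = (1/8)[1*(8)*conj(2) + 1*(8)*conj(-2) + 2*(-2)*conj(0) + 2*(-2)*conj(0) + 2*(0)*conj(0)]
      = (1/8)[(16) + (-16) + (0) + (0) + (0)] = 0/8 = 0
Dimension check: dim(rho) = sum (mult * dim) = 1*1 + 2*1 + 2*1 + 3*1 + 0*2 = 8 = chi_rho(e) = 8.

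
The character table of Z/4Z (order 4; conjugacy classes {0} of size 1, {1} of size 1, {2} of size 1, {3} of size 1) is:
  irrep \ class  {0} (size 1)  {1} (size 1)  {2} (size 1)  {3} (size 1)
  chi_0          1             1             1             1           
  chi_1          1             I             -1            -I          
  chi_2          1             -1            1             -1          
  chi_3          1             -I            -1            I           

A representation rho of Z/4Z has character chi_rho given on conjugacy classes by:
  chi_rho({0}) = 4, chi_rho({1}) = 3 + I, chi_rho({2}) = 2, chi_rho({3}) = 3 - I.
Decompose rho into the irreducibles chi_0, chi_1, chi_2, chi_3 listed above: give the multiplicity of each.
Multiplicities: chi_0: 3, chi_1: 1, chi_2: 0, chi_3: 0.

Derivation: Use <chi_rho, chi> = (1/|G|) sum_C |C| * chi_rho(C) * conj(chi(C)) with |G| = 4 for each irreducible chi in the table:
  <chi_rho, chi_0> = (1/4)[1*(4)*conj(1) + 1*(3 + I)*conj(1) + 1*(2)*conj(1) + 1*(3 - I)*conj(1)]
      = (1/4)[(4) + (3 + I) + (2) + (3 - I)] = 12/4 = 3
  <chi_rho, chi_1> = (1/4)[1*(4)*conj(1) + 1*(3 + I)*conj(I) + 1*(2)*conj(-1) + 1*(3 - I)*conj(-I)]
      = (1/4)[(4) + (1 - 3*I) + (-2) + (1 + 3*I)] = 4/4 = 1
  <chi_rho, chi_2> = (1/4)[1*(4)*conj(1) + 1*(3 + I)*conj(-1) + 1*(2)*conj(1) + 1*(3 - I)*conj(-1)]
      = (1/4)[(4) + (-3 - I) + (2) + (-3 + I)] = 0/4 = 0
  <chi_rho, chi_3> = (1/4)[1*(4)*conj(1) + 1*(3 + I)*conj(-I) + 1*(2)*conj(-1) + 1*(3 - I)*conj(I)]
      = (1/4)[(4) + (-1 + 3*I) + (-2) + (-1 - 3*I)] = 0/4 = 0
(Exp terms are combined using exp(i*s)*conj(exp(i*t)) = exp(i*(s-t)), and sums of them are collapsed using the identity that for every m > 1 the m distinct m-th roots of unity sum to 0, e.g. 1 + exp(2*I*pi/3) + exp(-2*I*pi/3) = 0.)
Dimension check: dim(rho) = sum (mult * dim) = 3*1 + 1*1 + 0*1 + 0*1 = 4 = chi_rho(e) = 4.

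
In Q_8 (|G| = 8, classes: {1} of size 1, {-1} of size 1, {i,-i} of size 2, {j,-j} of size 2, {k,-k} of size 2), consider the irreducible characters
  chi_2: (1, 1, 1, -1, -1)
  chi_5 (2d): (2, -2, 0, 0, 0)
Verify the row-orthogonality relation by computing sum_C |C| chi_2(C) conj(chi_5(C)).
Sum = 0; so <chi_2, chi_5> = 0 (distinct irreducibles are orthogonal).

Working: Compute term by term over conjugacy classes (|C| * chi_2(C) * conj(chi_5(C))):
  1*(1)*conj(2) + 1*(1)*conj(-2) + 2*(1)*conj(0) + 2*(-1)*conj(0) + 2*(-1)*conj(0)
  = (2) + (-2) + (0) + (0) + (0)
  = 0.
Dividing by |G| = 8 gives 0/8 = 0, matching the row-orthogonality relation <chi_2, chi_5> = [chi_2 = chi_5].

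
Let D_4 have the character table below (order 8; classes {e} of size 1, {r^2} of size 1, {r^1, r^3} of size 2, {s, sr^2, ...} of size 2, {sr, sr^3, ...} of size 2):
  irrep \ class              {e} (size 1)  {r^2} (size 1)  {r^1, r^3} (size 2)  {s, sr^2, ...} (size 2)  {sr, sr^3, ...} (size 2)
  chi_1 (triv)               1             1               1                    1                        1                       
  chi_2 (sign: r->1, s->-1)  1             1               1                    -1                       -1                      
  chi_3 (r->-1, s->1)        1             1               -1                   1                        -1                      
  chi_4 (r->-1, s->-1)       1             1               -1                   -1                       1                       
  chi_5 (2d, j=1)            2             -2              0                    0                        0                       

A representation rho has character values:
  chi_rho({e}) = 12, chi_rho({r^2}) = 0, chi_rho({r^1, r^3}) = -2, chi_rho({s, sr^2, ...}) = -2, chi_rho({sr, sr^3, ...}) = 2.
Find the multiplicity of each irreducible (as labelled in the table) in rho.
Multiplicities: chi_1: 1, chi_2: 1, chi_3: 1, chi_4: 3, chi_5: 3.

Derivation: Use <chi_rho, chi> = (1/|G|) sum_C |C| * chi_rho(C) * conj(chi(C)) with |G| = 8 for each irreducible chi in the table:
  <chi_rho, chi_1> = (1/8)[1*(12)*conj(1) + 1*(0)*conj(1) + 2*(-2)*conj(1) + 2*(-2)*conj(1) + 2*(2)*conj(1)]
      = (1/8)[(12) + (0) + (-4) + (-4) + (4)] = 8/8 = 1
  <chi_rho, chi_2> = (1/8)[1*(12)*conj(1) + 1*(0)*conj(1) + 2*(-2)*conj(1) + 2*(-2)*conj(-1) + 2*(2)*conj(-1)]
      = (1/8)[(12) + (0) + (-4) + (4) + (-4)] = 8/8 = 1
  <chi_rho, chi_3> = (1/8)[1*(12)*conj(1) + 1*(0)*conj(1) + 2*(-2)*conj(-1) + 2*(-2)*conj(1) + 2*(2)*conj(-1)]
      = (1/8)[(12) + (0) + (4) + (-4) + (-4)] = 8/8 = 1
  <chi_rho, chi_4> = (1/8)[1*(12)*conj(1) + 1*(0)*conj(1) + 2*(-2)*conj(-1) + 2*(-2)*conj(-1) + 2*(2)*conj(1)]
      = (1/8)[(12) + (0) + (4) + (4) + (4)] = 24/8 = 3
  <chi_rho, chi_5> = (1/8)[1*(12)*conj(2) + 1*(0)*conj(-2) + 2*(-2)*conj(0) + 2*(-2)*conj(0) + 2*(2)*conj(0)]
      = (1/8)[(24) + (0) + (0) + (0) + (0)] = 24/8 = 3
Dimension check: dim(rho) = sum (mult * dim) = 1*1 + 1*1 + 1*1 + 3*1 + 3*2 = 12 = chi_rho(e) = 12.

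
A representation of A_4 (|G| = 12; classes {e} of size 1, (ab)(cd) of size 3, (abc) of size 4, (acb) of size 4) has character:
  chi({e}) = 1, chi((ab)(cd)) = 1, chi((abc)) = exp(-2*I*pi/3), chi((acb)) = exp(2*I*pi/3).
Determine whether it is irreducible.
Irreducible: <chi, chi> = 1.

Reasoning: <chi, chi> = (1/|G|) sum_C |C| * |chi(C)|^2 = (1/12)[1*|1|^2 + 3*|1|^2 + 4*|exp(-2*I*pi/3)|^2 + 4*|exp(2*I*pi/3)|^2]
  = (1/12)[(1) + (3) + (4) + (4)] = 12/12 = 1.
(Exp terms are combined using exp(i*s)*conj(exp(i*t)) = exp(i*(s-t)), and sums of them are collapsed using the identity that for every m > 1 the m distinct m-th roots of unity sum to 0, e.g. 1 + exp(2*I*pi/3) + exp(-2*I*pi/3) = 0.)
A character is irreducible iff <chi, chi> = 1, so this representation is irreducible.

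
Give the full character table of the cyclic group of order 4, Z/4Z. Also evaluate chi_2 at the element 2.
Character table of Z/4Z (irreps indexed chi_0,...,chi_3 with chi_k(m) = zeta_4^(k*m), zeta_4 = exp(2*pi*i/4)):
  irrep \ class  {0} (size 1)  {1} (size 1)  {2} (size 1)  {3} (size 1)
  chi_0          1             1             1             1           
  chi_1          1             I             -1            -I          
  chi_2          1             -1            1             -1          
  chi_3          1             -I            -1            I           

Spot check: chi_2(2) = zeta_4^(2*2) = zeta_4^4 = 1.

Explanation: Z/4Z is abelian, so all 4 irreducible complex representations are 1-dimensional. They are given by chi_k(m) = zeta_4^(k*m) for k = 0,...,3. Row orthogonality: sum_m chi_k(m) conj(chi_l(m)) = 4 * [k = l].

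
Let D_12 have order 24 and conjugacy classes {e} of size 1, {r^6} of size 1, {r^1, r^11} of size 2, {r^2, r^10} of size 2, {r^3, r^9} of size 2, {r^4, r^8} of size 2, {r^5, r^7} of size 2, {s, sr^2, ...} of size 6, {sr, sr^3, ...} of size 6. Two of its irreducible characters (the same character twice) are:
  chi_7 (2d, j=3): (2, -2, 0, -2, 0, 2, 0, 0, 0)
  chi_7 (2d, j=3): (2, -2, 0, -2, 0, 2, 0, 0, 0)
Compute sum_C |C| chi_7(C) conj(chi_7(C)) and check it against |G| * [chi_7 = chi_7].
Sum = 24 = |G| = 24; so <chi_7, chi_7> = 1 (norm-1 confirms irreducibility).

Why: Compute term by term over conjugacy classes (|C| * chi_7(C) * conj(chi_7(C))):
  1*(2)*conj(2) + 1*(-2)*conj(-2) + 2*(0)*conj(0) + 2*(-2)*conj(-2) + 2*(0)*conj(0) + 2*(2)*conj(2) + 2*(0)*conj(0) + 6*(0)*conj(0) + 6*(0)*conj(0)
  = (4) + (4) + (0) + (8) + (0) + (8) + (0) + (0) + (0)
  = 24.
Dividing by |G| = 24 gives 24/24 = 1, matching the row-orthogonality relation <chi_7, chi_7> = [chi_7 = chi_7].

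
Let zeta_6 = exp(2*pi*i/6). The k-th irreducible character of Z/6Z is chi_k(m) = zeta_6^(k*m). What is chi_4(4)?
chi_4(4) = zeta_6^16 = exp(-2*I*pi/3)

Derivation: chi_4(4) = zeta_6^(4*4) = zeta_6^16. Since zeta_6^6 = 1, this equals zeta_6^4 = exp(2*pi*i*4/6) = exp(-2*I*pi/3).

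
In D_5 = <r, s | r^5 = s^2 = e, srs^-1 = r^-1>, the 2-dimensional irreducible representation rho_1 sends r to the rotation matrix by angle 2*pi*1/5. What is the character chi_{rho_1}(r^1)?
chi_{rho_1}(r^1) = 2*cos(2*pi*1*1/5) = -1/2 + sqrt(5)/2

Reasoning: rho_1(r^1) is rotation by angle 2*pi*1*1/5, whose trace is 2*cos(2*pi*1*1/5) = -1/2 + sqrt(5)/2.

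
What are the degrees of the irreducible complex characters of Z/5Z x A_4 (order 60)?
Dimensions: 1, 1, 1, 1, 1, 1, 1, 1, 1, 1, 1, 1, 1, 1, 1, 3, 3, 3, 3, 3

Why: There are 20 irreducibles (= number of conjugacy classes). Their dimensions d_i satisfy sum d_i^2 = |G| = 60: 1 + 1 + 1 + 1 + 1 + 1 + 1 + 1 + 1 + 1 + 1 + 1 + 1 + 1 + 1 + 9 + 9 + 9 + 9 + 9 = 60. (For the product with Z/5Z: each of the 5 1-dim characters of Z/5Z tensors with each irrep of A_4, giving 5 copies of each A_4-dimension.)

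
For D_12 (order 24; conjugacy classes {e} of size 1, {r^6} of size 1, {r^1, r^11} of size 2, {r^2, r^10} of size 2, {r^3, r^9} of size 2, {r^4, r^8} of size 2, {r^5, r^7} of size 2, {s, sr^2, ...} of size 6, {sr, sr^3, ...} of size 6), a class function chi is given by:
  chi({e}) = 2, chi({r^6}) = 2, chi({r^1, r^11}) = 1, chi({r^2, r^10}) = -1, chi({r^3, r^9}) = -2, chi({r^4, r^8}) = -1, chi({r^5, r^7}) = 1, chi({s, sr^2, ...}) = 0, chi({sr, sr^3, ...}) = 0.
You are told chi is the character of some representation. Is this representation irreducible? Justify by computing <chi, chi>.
Irreducible: <chi, chi> = 1.

Argument: <chi, chi> = (1/|G|) sum_C |C| * |chi(C)|^2 = (1/24)[1*|2|^2 + 1*|2|^2 + 2*|1|^2 + 2*|-1|^2 + 2*|-2|^2 + 2*|-1|^2 + 2*|1|^2 + 6*|0|^2 + 6*|0|^2]
  = (1/24)[(4) + (4) + (2) + (2) + (8) + (2) + (2) + (0) + (0)] = 24/24 = 1.
A character is irreducible iff <chi, chi> = 1, so this representation is irreducible.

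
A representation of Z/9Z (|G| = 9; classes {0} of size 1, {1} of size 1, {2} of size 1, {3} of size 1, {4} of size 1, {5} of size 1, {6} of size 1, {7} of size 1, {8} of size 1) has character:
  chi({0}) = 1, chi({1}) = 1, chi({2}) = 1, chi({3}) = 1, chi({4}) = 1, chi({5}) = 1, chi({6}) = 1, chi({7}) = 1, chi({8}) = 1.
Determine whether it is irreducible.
Irreducible: <chi, chi> = 1.

Working: <chi, chi> = (1/|G|) sum_C |C| * |chi(C)|^2 = (1/9)[1*|1|^2 + 1*|1|^2 + 1*|1|^2 + 1*|1|^2 + 1*|1|^2 + 1*|1|^2 + 1*|1|^2 + 1*|1|^2 + 1*|1|^2]
  = (1/9)[(1) + (1) + (1) + (1) + (1) + (1) + (1) + (1) + (1)] = 9/9 = 1.
(Exp terms are combined using exp(i*s)*conj(exp(i*t)) = exp(i*(s-t)), and sums of them are collapsed using the identity that for every m > 1 the m distinct m-th roots of unity sum to 0, e.g. 1 + exp(2*I*pi/3) + exp(-2*I*pi/3) = 0.)
A character is irreducible iff <chi, chi> = 1, so this representation is irreducible.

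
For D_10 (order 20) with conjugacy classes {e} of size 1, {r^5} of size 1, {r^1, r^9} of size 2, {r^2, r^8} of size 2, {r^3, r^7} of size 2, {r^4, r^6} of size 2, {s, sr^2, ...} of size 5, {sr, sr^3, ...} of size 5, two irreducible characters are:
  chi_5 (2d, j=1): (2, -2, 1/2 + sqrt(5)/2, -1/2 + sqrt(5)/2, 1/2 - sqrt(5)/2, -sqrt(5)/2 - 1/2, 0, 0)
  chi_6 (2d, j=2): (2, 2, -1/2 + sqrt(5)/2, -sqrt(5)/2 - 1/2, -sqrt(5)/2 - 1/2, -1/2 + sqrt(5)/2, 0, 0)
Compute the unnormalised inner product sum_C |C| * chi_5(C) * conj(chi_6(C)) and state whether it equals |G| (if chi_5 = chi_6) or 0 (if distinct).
Sum = 0; so <chi_5, chi_6> = 0 (distinct irreducibles are orthogonal).

Details: Compute term by term over conjugacy classes (|C| * chi_5(C) * conj(chi_6(C))):
  1*(2)*conj(2) + 1*(-2)*conj(2) + 2*(1/2 + sqrt(5)/2)*conj(-1/2 + sqrt(5)/2) + 2*(-1/2 + sqrt(5)/2)*conj(-sqrt(5)/2 - 1/2) + 2*(1/2 - sqrt(5)/2)*conj(-sqrt(5)/2 - 1/2) + 2*(-sqrt(5)/2 - 1/2)*conj(-1/2 + sqrt(5)/2) + 5*(0)*conj(0) + 5*(0)*conj(0)
  = (4) + (-4) + (2) + (-2) + (2) + (-2) + (0) + (0)
  = 0.
Dividing by |G| = 20 gives 0/20 = 0, matching the row-orthogonality relation <chi_5, chi_6> = [chi_5 = chi_6].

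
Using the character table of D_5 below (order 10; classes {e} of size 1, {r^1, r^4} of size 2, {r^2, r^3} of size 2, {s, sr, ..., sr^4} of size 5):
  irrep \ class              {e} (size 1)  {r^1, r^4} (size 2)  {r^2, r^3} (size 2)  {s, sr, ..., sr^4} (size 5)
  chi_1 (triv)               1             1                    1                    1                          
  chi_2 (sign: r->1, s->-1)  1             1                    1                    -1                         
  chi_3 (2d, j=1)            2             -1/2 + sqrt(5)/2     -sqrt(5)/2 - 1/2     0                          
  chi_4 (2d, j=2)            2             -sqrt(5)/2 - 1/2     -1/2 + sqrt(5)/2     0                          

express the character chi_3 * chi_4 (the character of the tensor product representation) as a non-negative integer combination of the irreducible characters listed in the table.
chi_3 tensor chi_4 = chi_3 + chi_4 (all other irreducibles have multiplicity 0).

Why: The character of a tensor product is the pointwise product (chi_3 * chi_4)(C) = chi_3(C) * chi_4(C):
  {e}: (2)*(2), {r^1, r^4}: (-1/2 + sqrt(5)/2)*(-sqrt(5)/2 - 1/2), {r^2, r^3}: (-sqrt(5)/2 - 1/2)*(-1/2 + sqrt(5)/2), {s, sr, ..., sr^4}: (0)*(0)
so (chi_3 * chi_4) takes values
  {e} -> 4, {r^1, r^4} -> -1, {r^2, r^3} -> -1, {s, sr, ..., sr^4} -> 0.
Now take the inner product of this character with each irreducible chi from the table, <chi_3*chi_4, chi> = (1/10) sum_C |C| (chi_3*chi_4)(C) conj(chi(C)):
  <chi_3*chi_4, chi_1> = (1/10)[1*(4)*conj(1) + 2*(-1)*conj(1) + 2*(-1)*conj(1) + 5*(0)*conj(1)]
      = (1/10)[(4) + (-2) + (-2) + (0)] = 0/10 = 0
  <chi_3*chi_4, chi_2> = (1/10)[1*(4)*conj(1) + 2*(-1)*conj(1) + 2*(-1)*conj(1) + 5*(0)*conj(-1)]
      = (1/10)[(4) + (-2) + (-2) + (0)] = 0/10 = 0
  <chi_3*chi_4, chi_3> = (1/10)[1*(4)*conj(2) + 2*(-1)*conj(-1/2 + sqrt(5)/2) + 2*(-1)*conj(-sqrt(5)/2 - 1/2) + 5*(0)*conj(0)]
      = (1/10)[(8) + (1 - sqrt(5)) + (1 + sqrt(5)) + (0)] = 10/10 = 1
  <chi_3*chi_4, chi_4> = (1/10)[1*(4)*conj(2) + 2*(-1)*conj(-sqrt(5)/2 - 1/2) + 2*(-1)*conj(-1/2 + sqrt(5)/2) + 5*(0)*conj(0)]
      = (1/10)[(8) + (1 + sqrt(5)) + (1 - sqrt(5)) + (0)] = 10/10 = 1
Hence the multiplicities are chi_3: 1, chi_4: 1. Dimension check: dim(chi_3)*dim(chi_4) = 2*2 = 4 and sum (mult * dim) = 1*2 + 1*2 = 4.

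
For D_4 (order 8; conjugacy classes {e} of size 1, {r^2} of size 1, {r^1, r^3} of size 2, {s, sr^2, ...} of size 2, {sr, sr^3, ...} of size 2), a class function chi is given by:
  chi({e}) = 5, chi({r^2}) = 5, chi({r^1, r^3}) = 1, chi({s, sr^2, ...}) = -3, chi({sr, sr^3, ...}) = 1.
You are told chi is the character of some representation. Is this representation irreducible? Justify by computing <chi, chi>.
Not irreducible (reducible): <chi, chi> = 9 > 1.

Working: <chi, chi> = (1/|G|) sum_C |C| * |chi(C)|^2 = (1/8)[1*|5|^2 + 1*|5|^2 + 2*|1|^2 + 2*|-3|^2 + 2*|1|^2]
  = (1/8)[(25) + (25) + (2) + (18) + (2)] = 72/8 = 9.
A character is irreducible iff <chi, chi> = 1, so this representation is reducible.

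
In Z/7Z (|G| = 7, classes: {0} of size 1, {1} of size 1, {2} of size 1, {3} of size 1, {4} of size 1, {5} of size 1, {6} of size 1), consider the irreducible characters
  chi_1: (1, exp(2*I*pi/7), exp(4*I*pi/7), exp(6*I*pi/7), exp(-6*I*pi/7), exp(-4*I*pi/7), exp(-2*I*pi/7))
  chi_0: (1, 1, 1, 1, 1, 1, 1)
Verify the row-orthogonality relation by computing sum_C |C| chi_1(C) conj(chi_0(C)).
Sum = 0; so <chi_1, chi_0> = 0 (distinct irreducibles are orthogonal).

Justification: Compute term by term over conjugacy classes (|C| * chi_1(C) * conj(chi_0(C))):
  1*(1)*conj(1) + 1*(exp(2*I*pi/7))*conj(1) + 1*(exp(4*I*pi/7))*conj(1) + 1*(exp(6*I*pi/7))*conj(1) + 1*(exp(-6*I*pi/7))*conj(1) + 1*(exp(-4*I*pi/7))*conj(1) + 1*(exp(-2*I*pi/7))*conj(1)
  = (1) + (exp(2*I*pi/7)) + (exp(4*I*pi/7)) + (exp(6*I*pi/7)) + (exp(-6*I*pi/7)) + (exp(-4*I*pi/7)) + (exp(-2*I*pi/7))
  = 0.
(Exp terms are combined using exp(i*s)*conj(exp(i*t)) = exp(i*(s-t)), and sums of them are collapsed using the identity that for every m > 1 the m distinct m-th roots of unity sum to 0, e.g. 1 + exp(2*I*pi/3) + exp(-2*I*pi/3) = 0.)
Dividing by |G| = 7 gives 0/7 = 0, matching the row-orthogonality relation <chi_1, chi_0> = [chi_1 = chi_0].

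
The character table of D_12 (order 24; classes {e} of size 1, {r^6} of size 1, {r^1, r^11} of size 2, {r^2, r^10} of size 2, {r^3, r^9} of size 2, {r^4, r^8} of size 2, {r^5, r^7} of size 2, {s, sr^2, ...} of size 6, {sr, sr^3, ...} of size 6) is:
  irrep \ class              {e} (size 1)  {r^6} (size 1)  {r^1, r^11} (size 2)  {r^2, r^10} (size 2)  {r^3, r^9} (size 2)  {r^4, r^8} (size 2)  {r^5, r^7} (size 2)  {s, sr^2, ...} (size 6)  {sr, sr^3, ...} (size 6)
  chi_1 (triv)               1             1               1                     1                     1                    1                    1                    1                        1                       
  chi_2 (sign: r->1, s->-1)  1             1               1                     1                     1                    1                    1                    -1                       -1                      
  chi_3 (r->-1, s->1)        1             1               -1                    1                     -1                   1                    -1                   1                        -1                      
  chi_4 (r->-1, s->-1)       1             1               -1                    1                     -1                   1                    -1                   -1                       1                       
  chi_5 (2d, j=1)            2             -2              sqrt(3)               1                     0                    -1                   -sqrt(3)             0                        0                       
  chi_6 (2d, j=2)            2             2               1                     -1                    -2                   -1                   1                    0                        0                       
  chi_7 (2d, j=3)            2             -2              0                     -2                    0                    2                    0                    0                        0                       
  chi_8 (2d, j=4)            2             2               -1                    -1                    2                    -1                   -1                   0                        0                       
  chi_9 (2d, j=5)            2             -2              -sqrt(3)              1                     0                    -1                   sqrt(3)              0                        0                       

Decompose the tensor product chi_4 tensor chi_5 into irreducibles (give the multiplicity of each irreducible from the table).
chi_4 tensor chi_5 = chi_9 (all other irreducibles have multiplicity 0).

Details: The character of a tensor product is the pointwise product (chi_4 * chi_5)(C) = chi_4(C) * chi_5(C):
  {e}: (1)*(2), {r^6}: (1)*(-2), {r^1, r^11}: (-1)*(sqrt(3)), {r^2, r^10}: (1)*(1), {r^3, r^9}: (-1)*(0), {r^4, r^8}: (1)*(-1), {r^5, r^7}: (-1)*(-sqrt(3)), {s, sr^2, ...}: (-1)*(0), {sr, sr^3, ...}: (1)*(0)
so (chi_4 * chi_5) takes values
  {e} -> 2, {r^6} -> -2, {r^1, r^11} -> -sqrt(3), {r^2, r^10} -> 1, {r^3, r^9} -> 0, {r^4, r^8} -> -1, {r^5, r^7} -> sqrt(3), {s, sr^2, ...} -> 0, {sr, sr^3, ...} -> 0.
Now take the inner product of this character with each irreducible chi from the table, <chi_4*chi_5, chi> = (1/24) sum_C |C| (chi_4*chi_5)(C) conj(chi(C)):
  <chi_4*chi_5, chi_1> = (1/24)[1*(2)*conj(1) + 1*(-2)*conj(1) + 2*(-sqrt(3))*conj(1) + 2*(1)*conj(1) + 2*(0)*conj(1) + 2*(-1)*conj(1) + 2*(sqrt(3))*conj(1) + 6*(0)*conj(1) + 6*(0)*conj(1)]
      = (1/24)[(2) + (-2) + (-2*sqrt(3)) + (2) + (0) + (-2) + (2*sqrt(3)) + (0) + (0)] = 0/24 = 0
  <chi_4*chi_5, chi_2> = (1/24)[1*(2)*conj(1) + 1*(-2)*conj(1) + 2*(-sqrt(3))*conj(1) + 2*(1)*conj(1) + 2*(0)*conj(1) + 2*(-1)*conj(1) + 2*(sqrt(3))*conj(1) + 6*(0)*conj(-1) + 6*(0)*conj(-1)]
      = (1/24)[(2) + (-2) + (-2*sqrt(3)) + (2) + (0) + (-2) + (2*sqrt(3)) + (0) + (0)] = 0/24 = 0
  <chi_4*chi_5, chi_3> = (1/24)[1*(2)*conj(1) + 1*(-2)*conj(1) + 2*(-sqrt(3))*conj(-1) + 2*(1)*conj(1) + 2*(0)*conj(-1) + 2*(-1)*conj(1) + 2*(sqrt(3))*conj(-1) + 6*(0)*conj(1) + 6*(0)*conj(-1)]
      = (1/24)[(2) + (-2) + (2*sqrt(3)) + (2) + (0) + (-2) + (-2*sqrt(3)) + (0) + (0)] = 0/24 = 0
  <chi_4*chi_5, chi_4> = (1/24)[1*(2)*conj(1) + 1*(-2)*conj(1) + 2*(-sqrt(3))*conj(-1) + 2*(1)*conj(1) + 2*(0)*conj(-1) + 2*(-1)*conj(1) + 2*(sqrt(3))*conj(-1) + 6*(0)*conj(-1) + 6*(0)*conj(1)]
      = (1/24)[(2) + (-2) + (2*sqrt(3)) + (2) + (0) + (-2) + (-2*sqrt(3)) + (0) + (0)] = 0/24 = 0
  <chi_4*chi_5, chi_5> = (1/24)[1*(2)*conj(2) + 1*(-2)*conj(-2) + 2*(-sqrt(3))*conj(sqrt(3)) + 2*(1)*conj(1) + 2*(0)*conj(0) + 2*(-1)*conj(-1) + 2*(sqrt(3))*conj(-sqrt(3)) + 6*(0)*conj(0) + 6*(0)*conj(0)]
      = (1/24)[(4) + (4) + (-6) + (2) + (0) + (2) + (-6) + (0) + (0)] = 0/24 = 0
  <chi_4*chi_5, chi_6> = (1/24)[1*(2)*conj(2) + 1*(-2)*conj(2) + 2*(-sqrt(3))*conj(1) + 2*(1)*conj(-1) + 2*(0)*conj(-2) + 2*(-1)*conj(-1) + 2*(sqrt(3))*conj(1) + 6*(0)*conj(0) + 6*(0)*conj(0)]
      = (1/24)[(4) + (-4) + (-2*sqrt(3)) + (-2) + (0) + (2) + (2*sqrt(3)) + (0) + (0)] = 0/24 = 0
  <chi_4*chi_5, chi_7> = (1/24)[1*(2)*conj(2) + 1*(-2)*conj(-2) + 2*(-sqrt(3))*conj(0) + 2*(1)*conj(-2) + 2*(0)*conj(0) + 2*(-1)*conj(2) + 2*(sqrt(3))*conj(0) + 6*(0)*conj(0) + 6*(0)*conj(0)]
      = (1/24)[(4) + (4) + (0) + (-4) + (0) + (-4) + (0) + (0) + (0)] = 0/24 = 0
  <chi_4*chi_5, chi_8> = (1/24)[1*(2)*conj(2) + 1*(-2)*conj(2) + 2*(-sqrt(3))*conj(-1) + 2*(1)*conj(-1) + 2*(0)*conj(2) + 2*(-1)*conj(-1) + 2*(sqrt(3))*conj(-1) + 6*(0)*conj(0) + 6*(0)*conj(0)]
      = (1/24)[(4) + (-4) + (2*sqrt(3)) + (-2) + (0) + (2) + (-2*sqrt(3)) + (0) + (0)] = 0/24 = 0
  <chi_4*chi_5, chi_9> = (1/24)[1*(2)*conj(2) + 1*(-2)*conj(-2) + 2*(-sqrt(3))*conj(-sqrt(3)) + 2*(1)*conj(1) + 2*(0)*conj(0) + 2*(-1)*conj(-1) + 2*(sqrt(3))*conj(sqrt(3)) + 6*(0)*conj(0) + 6*(0)*conj(0)]
      = (1/24)[(4) + (4) + (6) + (2) + (0) + (2) + (6) + (0) + (0)] = 24/24 = 1
Hence the multiplicities are chi_9: 1. Dimension check: dim(chi_4)*dim(chi_5) = 1*2 = 2 and sum (mult * dim) = 1*2 = 2.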